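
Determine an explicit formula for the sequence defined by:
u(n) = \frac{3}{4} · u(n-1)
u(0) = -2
Pure geometric recurrence with ratio \frac{3}{4}.
By induction u(n) = u(0) · (\frac{3}{4})^n = - 2 \left(\frac{3}{4}\right)^{n}.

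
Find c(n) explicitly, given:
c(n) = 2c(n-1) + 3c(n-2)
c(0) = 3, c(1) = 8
Characteristic equation: x² - 2x - 3 = 0, which factors as (x - (-1))(x - (3)) = 0.
Roots r₁ = -1, r₂ = 3 (distinct).
General solution: c(n) = A·(-1)^n + B·(3)^n.
From c(0) = 3: A + B = 3.
From c(1) = 8: -A + 3B = 8.
Solving: A = \frac{1}{4}, B = \frac{11}{4}.
So c(n) = \frac{\left(-1\right)^{n}}{4} + \frac{11 \cdot 3^{n}}{4}.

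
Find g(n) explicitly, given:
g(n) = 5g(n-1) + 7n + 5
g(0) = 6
First-order linear with linear forcing.
Homogeneous solution: g_h(n) = A·(5)^n.
Try particular g_p(n) = pn + q. Substituting:
  pn + q = 5(p(n-1) + q) + 7n + 5.
Matching the n-coefficient: p = 5p + 7 ⇒ p = - \frac{7}{4}.
Matching constants: q = -5p + 5q + 5 ⇒ q = - \frac{55}{16}.
General: g(n) = A·(5)^n - \frac{7 n}{4} - \frac{55}{16}.
Apply g(0) = 6: A - \frac{55}{16} = 6 ⇒ A = \frac{151}{16}.
So g(n) = \frac{151 \cdot 5^{n}}{16} - \frac{7 n}{4} - \frac{55}{16}.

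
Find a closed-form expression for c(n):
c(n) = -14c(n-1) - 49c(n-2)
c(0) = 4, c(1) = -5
Characteristic equation: x² + 14x + 49 = 0, which is (x - (-7))².
Repeated root r = -7.
General solution: c(n) = (A + Bn)·(-7)^n.
From c(0) = 4: A = 4.
From c(1) = -5: (A + B)·(-7) = -5 ⇒ B = - \frac{23}{7}.
So c(n) = \left(4 - \frac{23 n}{7}\right) \cdot (-7)^n.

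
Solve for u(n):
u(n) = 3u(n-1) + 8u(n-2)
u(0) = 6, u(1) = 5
Characteristic equation: x² - 3x - 8 = 0.
Discriminant Δ = (3)² + 4·(8) = 41.
Roots r₁,₂ = (3 ± √41)/2, so r₁ = \frac{3}{2} + \frac{\sqrt{41}}{2}, r₂ = \frac{3}{2} - \frac{\sqrt{41}}{2}.
General solution: u(n) = A·r₁^n + B·r₂^n.
From the initial conditions, A + B = 6 and r₁A + r₂B = 5.
Since r₁ - r₂ = √41: A = (5 - (6)r₂)/√41 = 3 - \frac{4 \sqrt{41}}{41}, and B = 6 - A = \frac{4 \sqrt{41}}{41} + 3.
So u(n) = \left(3 - \frac{4 \sqrt{41}}{41}\right)\left(\frac{3}{2} + \frac{\sqrt{41}}{2}\right)^n + \left(\frac{4 \sqrt{41}}{41} + 3\right)\left(\frac{3}{2} - \frac{\sqrt{41}}{2}\right)^n.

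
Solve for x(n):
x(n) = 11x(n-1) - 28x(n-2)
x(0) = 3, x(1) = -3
Characteristic equation: x² - 11x + 28 = 0, which factors as (x - (4))(x - (7)) = 0.
Roots r₁ = 4, r₂ = 7 (distinct).
General solution: x(n) = A·(4)^n + B·(7)^n.
From x(0) = 3: A + B = 3.
From x(1) = -3: 4A + 7B = -3.
Solving: A = 8, B = -5.
So x(n) = 8 \cdot 4^{n} - 5 \cdot 7^{n}.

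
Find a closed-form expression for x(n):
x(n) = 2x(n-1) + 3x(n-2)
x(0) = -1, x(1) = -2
Characteristic equation: x² - 2x - 3 = 0, which factors as (x - (3))(x - (-1)) = 0.
Roots r₁ = 3, r₂ = -1 (distinct).
General solution: x(n) = A·(3)^n + B·(-1)^n.
From x(0) = -1: A + B = -1.
From x(1) = -2: 3A - B = -2.
Solving: A = - \frac{3}{4}, B = - \frac{1}{4}.
So x(n) = - \frac{\left(-1\right)^{n}}{4} - \frac{3 \cdot 3^{n}}{4}.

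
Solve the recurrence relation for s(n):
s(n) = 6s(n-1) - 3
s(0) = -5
First-order linear non-homogeneous.
Homogeneous solution: s_h(n) = A·(6)^n.
Try constant particular solution s_p = K: K = 6K - 3 ⇒ K = \frac{3}{5}.
General: s(n) = A·(6)^n + \frac{3}{5}.
Apply s(0) = -5: A + \frac{3}{5} = -5 ⇒ A = - \frac{28}{5}.
So s(n) = \frac{3}{5} - \frac{28 \cdot 6^{n}}{5}.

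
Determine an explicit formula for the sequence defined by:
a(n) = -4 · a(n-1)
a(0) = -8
Pure geometric recurrence with ratio -4.
By induction a(n) = a(0) · (-4)^n = - 8 \left(-4\right)^{n}.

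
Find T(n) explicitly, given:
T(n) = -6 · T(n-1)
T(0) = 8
Pure geometric recurrence with ratio -6.
By induction T(n) = T(0) · (-6)^n = 8 \left(-6\right)^{n}.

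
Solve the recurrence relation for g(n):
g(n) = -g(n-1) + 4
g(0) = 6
First-order linear non-homogeneous.
Homogeneous solution: g_h(n) = A·(-1)^n.
Try constant particular solution g_p = K: K = -K + 4 ⇒ K = 2.
General: g(n) = A·(-1)^n + 2.
Apply g(0) = 6: A + 2 = 6 ⇒ A = 4.
So g(n) = 4 \left(-1\right)^{n} + 2.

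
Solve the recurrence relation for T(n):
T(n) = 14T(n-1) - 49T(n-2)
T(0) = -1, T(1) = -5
Characteristic equation: x² - 14x + 49 = 0, which is (x - (7))².
Repeated root r = 7.
General solution: T(n) = (A + Bn)·(7)^n.
From T(0) = -1: A = -1.
From T(1) = -5: (A + B)·(7) = -5 ⇒ B = \frac{2}{7}.
So T(n) = \left(\frac{2 n}{7} - 1\right) \cdot (7)^n.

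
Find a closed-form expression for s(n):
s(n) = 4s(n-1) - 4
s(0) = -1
First-order linear non-homogeneous.
Homogeneous solution: s_h(n) = A·(4)^n.
Try constant particular solution s_p = K: K = 4K - 4 ⇒ K = \frac{4}{3}.
General: s(n) = A·(4)^n + \frac{4}{3}.
Apply s(0) = -1: A + \frac{4}{3} = -1 ⇒ A = - \frac{7}{3}.
So s(n) = \frac{4}{3} - \frac{7 \cdot 4^{n}}{3}.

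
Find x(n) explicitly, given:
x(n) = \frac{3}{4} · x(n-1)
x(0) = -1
Pure geometric recurrence with ratio \frac{3}{4}.
By induction x(n) = x(0) · (\frac{3}{4})^n = - \left(\frac{3}{4}\right)^{n}.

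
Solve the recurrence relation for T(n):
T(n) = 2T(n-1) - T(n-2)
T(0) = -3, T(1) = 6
Characteristic equation: x² - 2x + 1 = 0, which is (x - (1))².
Repeated root r = 1.
General solution: T(n) = (A + Bn)·(1)^n.
From T(0) = -3: A = -3.
From T(1) = 6: (A + B)·(1) = 6 ⇒ B = 9.
So T(n) = \left(9 n - 3\right) \cdot (1)^n.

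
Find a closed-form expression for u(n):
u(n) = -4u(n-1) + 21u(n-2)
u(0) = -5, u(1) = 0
Characteristic equation: x² + 4x - 21 = 0, which factors as (x - (3))(x - (-7)) = 0.
Roots r₁ = 3, r₂ = -7 (distinct).
General solution: u(n) = A·(3)^n + B·(-7)^n.
From u(0) = -5: A + B = -5.
From u(1) = 0: 3A - 7B = 0.
Solving: A = - \frac{7}{2}, B = - \frac{3}{2}.
So u(n) = - \frac{3 \left(-7\right)^{n}}{2} - \frac{7 \cdot 3^{n}}{2}.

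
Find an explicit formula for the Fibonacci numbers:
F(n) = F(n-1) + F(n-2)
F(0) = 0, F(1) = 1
This is the Fibonacci sequence.
Characteristic equation: x² - x - 1 = 0; roots r₁ = \frac{1}{2} + \frac{\sqrt{5}}{2}, r₂ = \frac{1}{2} - \frac{\sqrt{5}}{2}.
General: F(n) = A·r₁^n + B·r₂^n. Solving with F(0)=0, F(1)=1 gives A = \frac{\sqrt{5}}{5}, B = - \frac{\sqrt{5}}{5}.
So F(n) = \frac{2^{- n} \sqrt{5} \left(- \left(1 - \sqrt{5}\right)^{n} + \left(1 + \sqrt{5}\right)^{n}\right)}{5}.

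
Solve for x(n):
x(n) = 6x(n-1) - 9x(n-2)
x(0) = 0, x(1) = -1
Characteristic equation: x² - 6x + 9 = 0, which is (x - (3))².
Repeated root r = 3.
General solution: x(n) = (A + Bn)·(3)^n.
From x(0) = 0: A = 0.
From x(1) = -1: (A + B)·(3) = -1 ⇒ B = - \frac{1}{3}.
So x(n) = \left(- \frac{n}{3}\right) \cdot (3)^n.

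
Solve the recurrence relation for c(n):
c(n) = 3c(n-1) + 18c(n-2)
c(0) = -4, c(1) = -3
Characteristic equation: x² - 3x - 18 = 0, which factors as (x - (6))(x - (-3)) = 0.
Roots r₁ = 6, r₂ = -3 (distinct).
General solution: c(n) = A·(6)^n + B·(-3)^n.
From c(0) = -4: A + B = -4.
From c(1) = -3: 6A - 3B = -3.
Solving: A = - \frac{5}{3}, B = - \frac{7}{3}.
So c(n) = - \frac{7 \left(-3\right)^{n}}{3} - \frac{5 \cdot 6^{n}}{3}.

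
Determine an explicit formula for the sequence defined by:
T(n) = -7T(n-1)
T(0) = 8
This is a homogeneous first-order recurrence with ratio -7.
By induction T(n) = T(0) · (-7)^n = 8 \left(-7\right)^{n}.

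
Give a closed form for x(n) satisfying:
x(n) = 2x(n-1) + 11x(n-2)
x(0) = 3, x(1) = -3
Characteristic equation: x² - 2x - 11 = 0.
Discriminant Δ = (2)² + 4·(11) = 48.
Roots r₁,₂ = (2 ± √48)/2, so r₁ = 1 + 2 \sqrt{3}, r₂ = 1 - 2 \sqrt{3}.
General solution: x(n) = A·r₁^n + B·r₂^n.
From the initial conditions, A + B = 3 and r₁A + r₂B = -3.
Since r₁ - r₂ = √48: A = (-3 - (3)r₂)/√48 = \frac{3}{2} - \frac{\sqrt{3}}{2}, and B = 3 - A = \frac{\sqrt{3}}{2} + \frac{3}{2}.
So x(n) = \left(\frac{3}{2} - \frac{\sqrt{3}}{2}\right)\left(1 + 2 \sqrt{3}\right)^n + \left(\frac{\sqrt{3}}{2} + \frac{3}{2}\right)\left(1 - 2 \sqrt{3}\right)^n.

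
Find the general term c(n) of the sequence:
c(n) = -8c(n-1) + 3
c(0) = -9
First-order linear non-homogeneous.
Homogeneous solution: c_h(n) = A·(-8)^n.
Try constant particular solution c_p = K: K = -8K + 3 ⇒ K = \frac{1}{3}.
General: c(n) = A·(-8)^n + \frac{1}{3}.
Apply c(0) = -9: A + \frac{1}{3} = -9 ⇒ A = - \frac{28}{3}.
So c(n) = \frac{1}{3} - \frac{28 \left(-8\right)^{n}}{3}.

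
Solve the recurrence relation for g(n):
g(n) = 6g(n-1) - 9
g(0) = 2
First-order linear non-homogeneous.
Homogeneous solution: g_h(n) = A·(6)^n.
Try constant particular solution g_p = K: K = 6K - 9 ⇒ K = \frac{9}{5}.
General: g(n) = A·(6)^n + \frac{9}{5}.
Apply g(0) = 2: A + \frac{9}{5} = 2 ⇒ A = \frac{1}{5}.
So g(n) = \frac{6^{n}}{5} + \frac{9}{5}.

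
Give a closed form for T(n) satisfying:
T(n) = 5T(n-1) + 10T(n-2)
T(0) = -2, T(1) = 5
Characteristic equation: x² - 5x - 10 = 0.
Discriminant Δ = (5)² + 4·(10) = 65.
Roots r₁,₂ = (5 ± √65)/2, so r₁ = \frac{5}{2} + \frac{\sqrt{65}}{2}, r₂ = \frac{5}{2} - \frac{\sqrt{65}}{2}.
General solution: T(n) = A·r₁^n + B·r₂^n.
From the initial conditions, A + B = -2 and r₁A + r₂B = 5.
Since r₁ - r₂ = √65: A = (5 - (-2)r₂)/√65 = -1 + \frac{2 \sqrt{65}}{13}, and B = -2 - A = - \frac{2 \sqrt{65}}{13} - 1.
So T(n) = \left(-1 + \frac{2 \sqrt{65}}{13}\right)\left(\frac{5}{2} + \frac{\sqrt{65}}{2}\right)^n + \left(- \frac{2 \sqrt{65}}{13} - 1\right)\left(\frac{5}{2} - \frac{\sqrt{65}}{2}\right)^n.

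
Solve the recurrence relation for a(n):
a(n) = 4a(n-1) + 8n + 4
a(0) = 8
First-order linear with linear forcing.
Homogeneous solution: a_h(n) = A·(4)^n.
Try particular a_p(n) = pn + q. Substituting:
  pn + q = 4(p(n-1) + q) + 8n + 4.
Matching the n-coefficient: p = 4p + 8 ⇒ p = - \frac{8}{3}.
Matching constants: q = -4p + 4q + 4 ⇒ q = - \frac{44}{9}.
General: a(n) = A·(4)^n - \frac{8 n}{3} - \frac{44}{9}.
Apply a(0) = 8: A - \frac{44}{9} = 8 ⇒ A = \frac{116}{9}.
So a(n) = \frac{116 \cdot 4^{n}}{9} - \frac{8 n}{3} - \frac{44}{9}.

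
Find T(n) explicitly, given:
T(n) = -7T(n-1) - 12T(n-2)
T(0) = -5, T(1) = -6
Characteristic equation: x² + 7x + 12 = 0, which factors as (x - (-4))(x - (-3)) = 0.
Roots r₁ = -4, r₂ = -3 (distinct).
General solution: T(n) = A·(-4)^n + B·(-3)^n.
From T(0) = -5: A + B = -5.
From T(1) = -6: -4A - 3B = -6.
Solving: A = 21, B = -26.
So T(n) = - 26 \left(-3\right)^{n} + 21 \left(-4\right)^{n}.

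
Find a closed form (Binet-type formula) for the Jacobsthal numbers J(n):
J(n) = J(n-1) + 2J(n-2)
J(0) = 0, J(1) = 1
This is the Jacobsthal sequence.
Characteristic equation: x² - x - 2 = 0; roots r₁ = 2, r₂ = -1.
General: J(n) = A·r₁^n + B·r₂^n. Solving with J(0)=0, J(1)=1 gives A = \frac{1}{3}, B = - \frac{1}{3}.
So J(n) = - \frac{\left(-1\right)^{n}}{3} + \frac{2^{n}}{3}.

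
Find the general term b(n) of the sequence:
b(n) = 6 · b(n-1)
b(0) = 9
Pure geometric recurrence with ratio 6.
By induction b(n) = b(0) · (6)^n = 9 \cdot 6^{n}.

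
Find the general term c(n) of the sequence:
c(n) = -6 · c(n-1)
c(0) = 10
Pure geometric recurrence with ratio -6.
By induction c(n) = c(0) · (-6)^n = 10 \left(-6\right)^{n}.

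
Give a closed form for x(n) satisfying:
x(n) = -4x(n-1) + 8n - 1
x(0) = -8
First-order linear with linear forcing.
Homogeneous solution: x_h(n) = A·(-4)^n.
Try particular x_p(n) = pn + q. Substituting:
  pn + q = -4(p(n-1) + q) + 8n - 1.
Matching the n-coefficient: p = -4p + 8 ⇒ p = \frac{8}{5}.
Matching constants: q = 4p - 4q - 1 ⇒ q = \frac{27}{25}.
General: x(n) = A·(-4)^n + \frac{8 n}{5} + \frac{27}{25}.
Apply x(0) = -8: A + \frac{27}{25} = -8 ⇒ A = - \frac{227}{25}.
So x(n) = - \frac{227 \left(-4\right)^{n}}{25} + \frac{8 n}{5} + \frac{27}{25}.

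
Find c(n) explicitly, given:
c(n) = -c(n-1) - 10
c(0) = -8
First-order linear non-homogeneous.
Homogeneous solution: c_h(n) = A·(-1)^n.
Try constant particular solution c_p = K: K = -K - 10 ⇒ K = -5.
General: c(n) = A·(-1)^n - 5.
Apply c(0) = -8: A - 5 = -8 ⇒ A = -3.
So c(n) = - 3 \left(-1\right)^{n} - 5.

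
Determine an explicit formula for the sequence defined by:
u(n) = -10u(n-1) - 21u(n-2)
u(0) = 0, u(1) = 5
Characteristic equation: x² + 10x + 21 = 0, which factors as (x - (-3))(x - (-7)) = 0.
Roots r₁ = -3, r₂ = -7 (distinct).
General solution: u(n) = A·(-3)^n + B·(-7)^n.
From u(0) = 0: A + B = 0.
From u(1) = 5: -3A - 7B = 5.
Solving: A = \frac{5}{4}, B = - \frac{5}{4}.
So u(n) = \frac{5 \left(-3\right)^{n}}{4} - \frac{5 \left(-7\right)^{n}}{4}.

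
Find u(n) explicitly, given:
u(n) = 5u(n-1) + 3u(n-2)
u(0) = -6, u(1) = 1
Characteristic equation: x² - 5x - 3 = 0.
Discriminant Δ = (5)² + 4·(3) = 37.
Roots r₁,₂ = (5 ± √37)/2, so r₁ = \frac{5}{2} + \frac{\sqrt{37}}{2}, r₂ = \frac{5}{2} - \frac{\sqrt{37}}{2}.
General solution: u(n) = A·r₁^n + B·r₂^n.
From the initial conditions, A + B = -6 and r₁A + r₂B = 1.
Since r₁ - r₂ = √37: A = (1 - (-6)r₂)/√37 = -3 + \frac{16 \sqrt{37}}{37}, and B = -6 - A = -3 - \frac{16 \sqrt{37}}{37}.
So u(n) = \left(-3 + \frac{16 \sqrt{37}}{37}\right)\left(\frac{5}{2} + \frac{\sqrt{37}}{2}\right)^n + \left(-3 - \frac{16 \sqrt{37}}{37}\right)\left(\frac{5}{2} - \frac{\sqrt{37}}{2}\right)^n.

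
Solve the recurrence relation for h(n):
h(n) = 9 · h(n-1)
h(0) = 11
Pure geometric recurrence with ratio 9.
By induction h(n) = h(0) · (9)^n = 11 \cdot 9^{n}.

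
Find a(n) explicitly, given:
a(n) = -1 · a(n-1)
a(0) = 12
Pure geometric recurrence with ratio -1.
By induction a(n) = a(0) · (-1)^n = 12 \left(-1\right)^{n}.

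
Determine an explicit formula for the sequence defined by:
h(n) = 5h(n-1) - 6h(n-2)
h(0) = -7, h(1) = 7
Characteristic equation: x² - 5x + 6 = 0, which factors as (x - (3))(x - (2)) = 0.
Roots r₁ = 3, r₂ = 2 (distinct).
General solution: h(n) = A·(3)^n + B·(2)^n.
From h(0) = -7: A + B = -7.
From h(1) = 7: 3A + 2B = 7.
Solving: A = 21, B = -28.
So h(n) = - 28 \cdot 2^{n} + 21 \cdot 3^{n}.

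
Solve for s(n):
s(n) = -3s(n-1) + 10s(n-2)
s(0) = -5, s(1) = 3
Characteristic equation: x² + 3x - 10 = 0, which factors as (x - (2))(x - (-5)) = 0.
Roots r₁ = 2, r₂ = -5 (distinct).
General solution: s(n) = A·(2)^n + B·(-5)^n.
From s(0) = -5: A + B = -5.
From s(1) = 3: 2A - 5B = 3.
Solving: A = - \frac{22}{7}, B = - \frac{13}{7}.
So s(n) = - \frac{13 \left(-5\right)^{n}}{7} - \frac{22 \cdot 2^{n}}{7}.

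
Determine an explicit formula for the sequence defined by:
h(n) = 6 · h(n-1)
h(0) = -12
Pure geometric recurrence with ratio 6.
By induction h(n) = h(0) · (6)^n = - 12 \cdot 6^{n}.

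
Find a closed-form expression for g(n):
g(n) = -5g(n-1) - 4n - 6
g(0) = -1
First-order linear with linear forcing.
Homogeneous solution: g_h(n) = A·(-5)^n.
Try particular g_p(n) = pn + q. Substituting:
  pn + q = -5(p(n-1) + q) - 4n - 6.
Matching the n-coefficient: p = -5p - 4 ⇒ p = - \frac{2}{3}.
Matching constants: q = 5p - 5q - 6 ⇒ q = - \frac{14}{9}.
General: g(n) = A·(-5)^n - \frac{2 n}{3} - \frac{14}{9}.
Apply g(0) = -1: A - \frac{14}{9} = -1 ⇒ A = \frac{5}{9}.
So g(n) = \frac{5 \left(-5\right)^{n}}{9} - \frac{2 n}{3} - \frac{14}{9}.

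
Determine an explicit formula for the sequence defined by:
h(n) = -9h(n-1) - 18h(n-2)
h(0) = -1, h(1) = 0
Characteristic equation: x² + 9x + 18 = 0, which factors as (x - (-3))(x - (-6)) = 0.
Roots r₁ = -3, r₂ = -6 (distinct).
General solution: h(n) = A·(-3)^n + B·(-6)^n.
From h(0) = -1: A + B = -1.
From h(1) = 0: -3A - 6B = 0.
Solving: A = -2, B = 1.
So h(n) = - 2 \left(-3\right)^{n} + \left(-6\right)^{n}.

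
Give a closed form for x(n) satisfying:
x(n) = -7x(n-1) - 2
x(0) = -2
First-order linear non-homogeneous.
Homogeneous solution: x_h(n) = A·(-7)^n.
Try constant particular solution x_p = K: K = -7K - 2 ⇒ K = - \frac{1}{4}.
General: x(n) = A·(-7)^n - \frac{1}{4}.
Apply x(0) = -2: A - \frac{1}{4} = -2 ⇒ A = - \frac{7}{4}.
So x(n) = - \frac{7 \left(-7\right)^{n}}{4} - \frac{1}{4}.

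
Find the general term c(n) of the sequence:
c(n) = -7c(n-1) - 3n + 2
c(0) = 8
First-order linear with linear forcing.
Homogeneous solution: c_h(n) = A·(-7)^n.
Try particular c_p(n) = pn + q. Substituting:
  pn + q = -7(p(n-1) + q) - 3n + 2.
Matching the n-coefficient: p = -7p - 3 ⇒ p = - \frac{3}{8}.
Matching constants: q = 7p - 7q + 2 ⇒ q = - \frac{5}{64}.
General: c(n) = A·(-7)^n - \frac{3 n}{8} - \frac{5}{64}.
Apply c(0) = 8: A - \frac{5}{64} = 8 ⇒ A = \frac{517}{64}.
So c(n) = \frac{517 \left(-7\right)^{n}}{64} - \frac{3 n}{8} - \frac{5}{64}.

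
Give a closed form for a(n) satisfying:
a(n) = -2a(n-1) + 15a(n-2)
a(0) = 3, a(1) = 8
Characteristic equation: x² + 2x - 15 = 0, which factors as (x - (3))(x - (-5)) = 0.
Roots r₁ = 3, r₂ = -5 (distinct).
General solution: a(n) = A·(3)^n + B·(-5)^n.
From a(0) = 3: A + B = 3.
From a(1) = 8: 3A - 5B = 8.
Solving: A = \frac{23}{8}, B = \frac{1}{8}.
So a(n) = \frac{\left(-5\right)^{n}}{8} + \frac{23 \cdot 3^{n}}{8}.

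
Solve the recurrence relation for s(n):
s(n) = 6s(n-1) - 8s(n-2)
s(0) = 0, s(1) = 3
Characteristic equation: x² - 6x + 8 = 0, which factors as (x - (4))(x - (2)) = 0.
Roots r₁ = 4, r₂ = 2 (distinct).
General solution: s(n) = A·(4)^n + B·(2)^n.
From s(0) = 0: A + B = 0.
From s(1) = 3: 4A + 2B = 3.
Solving: A = \frac{3}{2}, B = - \frac{3}{2}.
So s(n) = - \frac{3 \cdot 2^{n}}{2} + \frac{3 \cdot 4^{n}}{2}.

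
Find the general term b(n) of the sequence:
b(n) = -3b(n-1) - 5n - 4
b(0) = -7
First-order linear with linear forcing.
Homogeneous solution: b_h(n) = A·(-3)^n.
Try particular b_p(n) = pn + q. Substituting:
  pn + q = -3(p(n-1) + q) - 5n - 4.
Matching the n-coefficient: p = -3p - 5 ⇒ p = - \frac{5}{4}.
Matching constants: q = 3p - 3q - 4 ⇒ q = - \frac{31}{16}.
General: b(n) = A·(-3)^n - \frac{5 n}{4} - \frac{31}{16}.
Apply b(0) = -7: A - \frac{31}{16} = -7 ⇒ A = - \frac{81}{16}.
So b(n) = - \frac{81 \left(-3\right)^{n}}{16} - \frac{5 n}{4} - \frac{31}{16}.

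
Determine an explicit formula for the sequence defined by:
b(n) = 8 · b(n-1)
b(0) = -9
Pure geometric recurrence with ratio 8.
By induction b(n) = b(0) · (8)^n = - 9 \cdot 8^{n}.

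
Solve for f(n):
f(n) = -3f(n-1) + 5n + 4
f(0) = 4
First-order linear with linear forcing.
Homogeneous solution: f_h(n) = A·(-3)^n.
Try particular f_p(n) = pn + q. Substituting:
  pn + q = -3(p(n-1) + q) + 5n + 4.
Matching the n-coefficient: p = -3p + 5 ⇒ p = \frac{5}{4}.
Matching constants: q = 3p - 3q + 4 ⇒ q = \frac{31}{16}.
General: f(n) = A·(-3)^n + \frac{5 n}{4} + \frac{31}{16}.
Apply f(0) = 4: A + \frac{31}{16} = 4 ⇒ A = \frac{33}{16}.
So f(n) = \frac{33 \left(-3\right)^{n}}{16} + \frac{5 n}{4} + \frac{31}{16}.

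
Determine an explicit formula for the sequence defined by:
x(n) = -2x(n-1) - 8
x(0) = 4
First-order linear non-homogeneous.
Homogeneous solution: x_h(n) = A·(-2)^n.
Try constant particular solution x_p = K: K = -2K - 8 ⇒ K = - \frac{8}{3}.
General: x(n) = A·(-2)^n - \frac{8}{3}.
Apply x(0) = 4: A - \frac{8}{3} = 4 ⇒ A = \frac{20}{3}.
So x(n) = \frac{20 \left(-2\right)^{n}}{3} - \frac{8}{3}.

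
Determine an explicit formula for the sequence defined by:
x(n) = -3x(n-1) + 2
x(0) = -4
First-order linear non-homogeneous.
Homogeneous solution: x_h(n) = A·(-3)^n.
Try constant particular solution x_p = K: K = -3K + 2 ⇒ K = \frac{1}{2}.
General: x(n) = A·(-3)^n + \frac{1}{2}.
Apply x(0) = -4: A + \frac{1}{2} = -4 ⇒ A = - \frac{9}{2}.
So x(n) = \frac{1}{2} - \frac{9 \left(-3\right)^{n}}{2}.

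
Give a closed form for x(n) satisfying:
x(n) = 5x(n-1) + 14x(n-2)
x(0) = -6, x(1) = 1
Characteristic equation: x² - 5x - 14 = 0, which factors as (x - (7))(x - (-2)) = 0.
Roots r₁ = 7, r₂ = -2 (distinct).
General solution: x(n) = A·(7)^n + B·(-2)^n.
From x(0) = -6: A + B = -6.
From x(1) = 1: 7A - 2B = 1.
Solving: A = - \frac{11}{9}, B = - \frac{43}{9}.
So x(n) = - \frac{43 \left(-2\right)^{n}}{9} - \frac{11 \cdot 7^{n}}{9}.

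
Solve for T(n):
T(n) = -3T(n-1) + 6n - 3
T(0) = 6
First-order linear with linear forcing.
Homogeneous solution: T_h(n) = A·(-3)^n.
Try particular T_p(n) = pn + q. Substituting:
  pn + q = -3(p(n-1) + q) + 6n - 3.
Matching the n-coefficient: p = -3p + 6 ⇒ p = \frac{3}{2}.
Matching constants: q = 3p - 3q - 3 ⇒ q = \frac{3}{8}.
General: T(n) = A·(-3)^n + \frac{3 n}{2} + \frac{3}{8}.
Apply T(0) = 6: A + \frac{3}{8} = 6 ⇒ A = \frac{45}{8}.
So T(n) = \frac{45 \left(-3\right)^{n}}{8} + \frac{3 n}{2} + \frac{3}{8}.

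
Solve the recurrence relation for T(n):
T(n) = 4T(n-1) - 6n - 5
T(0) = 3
First-order linear with linear forcing.
Homogeneous solution: T_h(n) = A·(4)^n.
Try particular T_p(n) = pn + q. Substituting:
  pn + q = 4(p(n-1) + q) - 6n - 5.
Matching the n-coefficient: p = 4p - 6 ⇒ p = 2.
Matching constants: q = -4p + 4q - 5 ⇒ q = \frac{13}{3}.
General: T(n) = A·(4)^n + 2 n + \frac{13}{3}.
Apply T(0) = 3: A + \frac{13}{3} = 3 ⇒ A = - \frac{4}{3}.
So T(n) = - \frac{4 \cdot 4^{n}}{3} + 2 n + \frac{13}{3}.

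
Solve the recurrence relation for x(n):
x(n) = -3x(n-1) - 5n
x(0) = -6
First-order linear with linear forcing.
Homogeneous solution: x_h(n) = A·(-3)^n.
Try particular x_p(n) = pn + q. Substituting:
  pn + q = -3(p(n-1) + q) - 5n.
Matching the n-coefficient: p = -3p - 5 ⇒ p = - \frac{5}{4}.
Matching constants: q = 3p - 3q ⇒ q = - \frac{15}{16}.
General: x(n) = A·(-3)^n - \frac{5 n}{4} - \frac{15}{16}.
Apply x(0) = -6: A - \frac{15}{16} = -6 ⇒ A = - \frac{81}{16}.
So x(n) = - \frac{81 \left(-3\right)^{n}}{16} - \frac{5 n}{4} - \frac{15}{16}.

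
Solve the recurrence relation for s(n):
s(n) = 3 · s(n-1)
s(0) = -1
Pure geometric recurrence with ratio 3.
By induction s(n) = s(0) · (3)^n = - 3^{n}.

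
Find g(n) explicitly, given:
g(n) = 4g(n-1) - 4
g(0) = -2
First-order linear non-homogeneous.
Homogeneous solution: g_h(n) = A·(4)^n.
Try constant particular solution g_p = K: K = 4K - 4 ⇒ K = \frac{4}{3}.
General: g(n) = A·(4)^n + \frac{4}{3}.
Apply g(0) = -2: A + \frac{4}{3} = -2 ⇒ A = - \frac{10}{3}.
So g(n) = \frac{4}{3} - \frac{10 \cdot 4^{n}}{3}.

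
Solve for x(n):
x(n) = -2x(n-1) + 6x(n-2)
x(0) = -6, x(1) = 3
Characteristic equation: x² + 2x - 6 = 0.
Discriminant Δ = (-2)² + 4·(6) = 28.
Roots r₁,₂ = (-2 ± √28)/2, so r₁ = -1 + \sqrt{7}, r₂ = - \sqrt{7} - 1.
General solution: x(n) = A·r₁^n + B·r₂^n.
From the initial conditions, A + B = -6 and r₁A + r₂B = 3.
Since r₁ - r₂ = √28: A = (3 - (-6)r₂)/√28 = -3 - \frac{3 \sqrt{7}}{14}, and B = -6 - A = -3 + \frac{3 \sqrt{7}}{14}.
So x(n) = \left(-3 - \frac{3 \sqrt{7}}{14}\right)\left(-1 + \sqrt{7}\right)^n + \left(-3 + \frac{3 \sqrt{7}}{14}\right)\left(- \sqrt{7} - 1\right)^n.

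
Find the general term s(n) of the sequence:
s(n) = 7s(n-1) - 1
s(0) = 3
First-order linear non-homogeneous.
Homogeneous solution: s_h(n) = A·(7)^n.
Try constant particular solution s_p = K: K = 7K - 1 ⇒ K = \frac{1}{6}.
General: s(n) = A·(7)^n + \frac{1}{6}.
Apply s(0) = 3: A + \frac{1}{6} = 3 ⇒ A = \frac{17}{6}.
So s(n) = \frac{17 \cdot 7^{n}}{6} + \frac{1}{6}.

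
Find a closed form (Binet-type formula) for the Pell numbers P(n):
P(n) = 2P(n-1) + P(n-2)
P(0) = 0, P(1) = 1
This is the Pell sequence.
Characteristic equation: x² - 2x - 1 = 0; roots r₁ = 1 + \sqrt{2}, r₂ = 1 - \sqrt{2}.
General: P(n) = A·r₁^n + B·r₂^n. Solving with P(0)=0, P(1)=1 gives A = \frac{\sqrt{2}}{4}, B = - \frac{\sqrt{2}}{4}.
So P(n) = \frac{\sqrt{2} \left(- \left(1 - \sqrt{2}\right)^{n} + \left(1 + \sqrt{2}\right)^{n}\right)}{4}.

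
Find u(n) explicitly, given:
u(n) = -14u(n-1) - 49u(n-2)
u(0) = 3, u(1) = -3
Characteristic equation: x² + 14x + 49 = 0, which is (x - (-7))².
Repeated root r = -7.
General solution: u(n) = (A + Bn)·(-7)^n.
From u(0) = 3: A = 3.
From u(1) = -3: (A + B)·(-7) = -3 ⇒ B = - \frac{18}{7}.
So u(n) = \left(3 - \frac{18 n}{7}\right) \cdot (-7)^n.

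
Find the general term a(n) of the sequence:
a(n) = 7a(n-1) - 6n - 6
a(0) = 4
First-order linear with linear forcing.
Homogeneous solution: a_h(n) = A·(7)^n.
Try particular a_p(n) = pn + q. Substituting:
  pn + q = 7(p(n-1) + q) - 6n - 6.
Matching the n-coefficient: p = 7p - 6 ⇒ p = 1.
Matching constants: q = -7p + 7q - 6 ⇒ q = \frac{13}{6}.
General: a(n) = A·(7)^n + n + \frac{13}{6}.
Apply a(0) = 4: A + \frac{13}{6} = 4 ⇒ A = \frac{11}{6}.
So a(n) = \frac{11 \cdot 7^{n}}{6} + n + \frac{13}{6}.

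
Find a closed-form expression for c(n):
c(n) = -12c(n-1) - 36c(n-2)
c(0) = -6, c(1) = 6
Characteristic equation: x² + 12x + 36 = 0, which is (x - (-6))².
Repeated root r = -6.
General solution: c(n) = (A + Bn)·(-6)^n.
From c(0) = -6: A = -6.
From c(1) = 6: (A + B)·(-6) = 6 ⇒ B = 5.
So c(n) = \left(5 n - 6\right) \cdot (-6)^n.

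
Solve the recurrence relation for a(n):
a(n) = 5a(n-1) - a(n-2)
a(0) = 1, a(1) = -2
Characteristic equation: x² - 5x + 1 = 0.
Discriminant Δ = (5)² + 4·(-1) = 21.
Roots r₁,₂ = (5 ± √21)/2, so r₁ = \frac{\sqrt{21}}{2} + \frac{5}{2}, r₂ = \frac{5}{2} - \frac{\sqrt{21}}{2}.
General solution: a(n) = A·r₁^n + B·r₂^n.
From the initial conditions, A + B = 1 and r₁A + r₂B = -2.
Since r₁ - r₂ = √21: A = (-2 - (1)r₂)/√21 = \frac{1}{2} - \frac{3 \sqrt{21}}{14}, and B = 1 - A = \frac{1}{2} + \frac{3 \sqrt{21}}{14}.
So a(n) = \left(\frac{1}{2} - \frac{3 \sqrt{21}}{14}\right)\left(\frac{\sqrt{21}}{2} + \frac{5}{2}\right)^n + \left(\frac{1}{2} + \frac{3 \sqrt{21}}{14}\right)\left(\frac{5}{2} - \frac{\sqrt{21}}{2}\right)^n.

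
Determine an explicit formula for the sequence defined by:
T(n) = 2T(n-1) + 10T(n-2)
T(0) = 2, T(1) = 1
Characteristic equation: x² - 2x - 10 = 0.
Discriminant Δ = (2)² + 4·(10) = 44.
Roots r₁,₂ = (2 ± √44)/2, so r₁ = 1 + \sqrt{11}, r₂ = 1 - \sqrt{11}.
General solution: T(n) = A·r₁^n + B·r₂^n.
From the initial conditions, A + B = 2 and r₁A + r₂B = 1.
Since r₁ - r₂ = √44: A = (1 - (2)r₂)/√44 = 1 - \frac{\sqrt{11}}{22}, and B = 2 - A = \frac{\sqrt{11}}{22} + 1.
So T(n) = \left(1 - \frac{\sqrt{11}}{22}\right)\left(1 + \sqrt{11}\right)^n + \left(\frac{\sqrt{11}}{22} + 1\right)\left(1 - \sqrt{11}\right)^n.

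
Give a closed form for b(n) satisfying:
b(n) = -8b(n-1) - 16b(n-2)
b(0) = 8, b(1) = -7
Characteristic equation: x² + 8x + 16 = 0, which is (x - (-4))².
Repeated root r = -4.
General solution: b(n) = (A + Bn)·(-4)^n.
From b(0) = 8: A = 8.
From b(1) = -7: (A + B)·(-4) = -7 ⇒ B = - \frac{25}{4}.
So b(n) = \left(8 - \frac{25 n}{4}\right) \cdot (-4)^n.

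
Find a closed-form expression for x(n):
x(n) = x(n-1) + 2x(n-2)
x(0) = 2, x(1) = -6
Characteristic equation: x² - x - 2 = 0, which factors as (x - (-1))(x - (2)) = 0.
Roots r₁ = -1, r₂ = 2 (distinct).
General solution: x(n) = A·(-1)^n + B·(2)^n.
From x(0) = 2: A + B = 2.
From x(1) = -6: -A + 2B = -6.
Solving: A = \frac{10}{3}, B = - \frac{4}{3}.
So x(n) = \frac{10 \left(-1\right)^{n}}{3} - \frac{4 \cdot 2^{n}}{3}.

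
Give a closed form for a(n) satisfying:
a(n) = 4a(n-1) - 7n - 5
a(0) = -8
First-order linear with linear forcing.
Homogeneous solution: a_h(n) = A·(4)^n.
Try particular a_p(n) = pn + q. Substituting:
  pn + q = 4(p(n-1) + q) - 7n - 5.
Matching the n-coefficient: p = 4p - 7 ⇒ p = \frac{7}{3}.
Matching constants: q = -4p + 4q - 5 ⇒ q = \frac{43}{9}.
General: a(n) = A·(4)^n + \frac{7 n}{3} + \frac{43}{9}.
Apply a(0) = -8: A + \frac{43}{9} = -8 ⇒ A = - \frac{115}{9}.
So a(n) = - \frac{115 \cdot 4^{n}}{9} + \frac{7 n}{3} + \frac{43}{9}.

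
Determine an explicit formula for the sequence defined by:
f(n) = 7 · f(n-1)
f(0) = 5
Pure geometric recurrence with ratio 7.
By induction f(n) = f(0) · (7)^n = 5 \cdot 7^{n}.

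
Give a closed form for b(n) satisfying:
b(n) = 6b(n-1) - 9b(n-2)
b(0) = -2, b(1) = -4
Characteristic equation: x² - 6x + 9 = 0, which is (x - (3))².
Repeated root r = 3.
General solution: b(n) = (A + Bn)·(3)^n.
From b(0) = -2: A = -2.
From b(1) = -4: (A + B)·(3) = -4 ⇒ B = \frac{2}{3}.
So b(n) = \left(\frac{2 n}{3} - 2\right) \cdot (3)^n.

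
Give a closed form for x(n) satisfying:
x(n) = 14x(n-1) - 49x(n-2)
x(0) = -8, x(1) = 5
Characteristic equation: x² - 14x + 49 = 0, which is (x - (7))².
Repeated root r = 7.
General solution: x(n) = (A + Bn)·(7)^n.
From x(0) = -8: A = -8.
From x(1) = 5: (A + B)·(7) = 5 ⇒ B = \frac{61}{7}.
So x(n) = \left(\frac{61 n}{7} - 8\right) \cdot (7)^n.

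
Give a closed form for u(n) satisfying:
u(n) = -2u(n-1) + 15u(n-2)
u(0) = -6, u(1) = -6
Characteristic equation: x² + 2x - 15 = 0, which factors as (x - (-5))(x - (3)) = 0.
Roots r₁ = -5, r₂ = 3 (distinct).
General solution: u(n) = A·(-5)^n + B·(3)^n.
From u(0) = -6: A + B = -6.
From u(1) = -6: -5A + 3B = -6.
Solving: A = - \frac{3}{2}, B = - \frac{9}{2}.
So u(n) = - \frac{3 \left(-5\right)^{n}}{2} - \frac{9 \cdot 3^{n}}{2}.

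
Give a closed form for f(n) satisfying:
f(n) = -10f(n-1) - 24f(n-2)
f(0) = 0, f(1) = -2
Characteristic equation: x² + 10x + 24 = 0, which factors as (x - (-4))(x - (-6)) = 0.
Roots r₁ = -4, r₂ = -6 (distinct).
General solution: f(n) = A·(-4)^n + B·(-6)^n.
From f(0) = 0: A + B = 0.
From f(1) = -2: -4A - 6B = -2.
Solving: A = -1, B = 1.
So f(n) = - \left(-4\right)^{n} + \left(-6\right)^{n}.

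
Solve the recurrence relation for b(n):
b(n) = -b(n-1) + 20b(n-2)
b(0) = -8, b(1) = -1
Characteristic equation: x² + x - 20 = 0, which factors as (x - (4))(x - (-5)) = 0.
Roots r₁ = 4, r₂ = -5 (distinct).
General solution: b(n) = A·(4)^n + B·(-5)^n.
From b(0) = -8: A + B = -8.
From b(1) = -1: 4A - 5B = -1.
Solving: A = - \frac{41}{9}, B = - \frac{31}{9}.
So b(n) = - \frac{31 \left(-5\right)^{n}}{9} - \frac{41 \cdot 4^{n}}{9}.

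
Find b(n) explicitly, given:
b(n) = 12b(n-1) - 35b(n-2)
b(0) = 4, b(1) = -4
Characteristic equation: x² - 12x + 35 = 0, which factors as (x - (7))(x - (5)) = 0.
Roots r₁ = 7, r₂ = 5 (distinct).
General solution: b(n) = A·(7)^n + B·(5)^n.
From b(0) = 4: A + B = 4.
From b(1) = -4: 7A + 5B = -4.
Solving: A = -12, B = 16.
So b(n) = 16 \cdot 5^{n} - 12 \cdot 7^{n}.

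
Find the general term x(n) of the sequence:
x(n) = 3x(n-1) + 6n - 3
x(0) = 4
First-order linear with linear forcing.
Homogeneous solution: x_h(n) = A·(3)^n.
Try particular x_p(n) = pn + q. Substituting:
  pn + q = 3(p(n-1) + q) + 6n - 3.
Matching the n-coefficient: p = 3p + 6 ⇒ p = -3.
Matching constants: q = -3p + 3q - 3 ⇒ q = -3.
General: x(n) = A·(3)^n - 3 n - 3.
Apply x(0) = 4: A - 3 = 4 ⇒ A = 7.
So x(n) = 7 \cdot 3^{n} - 3 n - 3.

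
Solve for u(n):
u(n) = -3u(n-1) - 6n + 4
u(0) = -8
First-order linear with linear forcing.
Homogeneous solution: u_h(n) = A·(-3)^n.
Try particular u_p(n) = pn + q. Substituting:
  pn + q = -3(p(n-1) + q) - 6n + 4.
Matching the n-coefficient: p = -3p - 6 ⇒ p = - \frac{3}{2}.
Matching constants: q = 3p - 3q + 4 ⇒ q = - \frac{1}{8}.
General: u(n) = A·(-3)^n - \frac{3 n}{2} - \frac{1}{8}.
Apply u(0) = -8: A - \frac{1}{8} = -8 ⇒ A = - \frac{63}{8}.
So u(n) = - \frac{63 \left(-3\right)^{n}}{8} - \frac{3 n}{2} - \frac{1}{8}.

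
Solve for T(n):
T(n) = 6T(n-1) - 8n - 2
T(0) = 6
First-order linear with linear forcing.
Homogeneous solution: T_h(n) = A·(6)^n.
Try particular T_p(n) = pn + q. Substituting:
  pn + q = 6(p(n-1) + q) - 8n - 2.
Matching the n-coefficient: p = 6p - 8 ⇒ p = \frac{8}{5}.
Matching constants: q = -6p + 6q - 2 ⇒ q = \frac{58}{25}.
General: T(n) = A·(6)^n + \frac{8 n}{5} + \frac{58}{25}.
Apply T(0) = 6: A + \frac{58}{25} = 6 ⇒ A = \frac{92}{25}.
So T(n) = \frac{92 \cdot 6^{n}}{25} + \frac{8 n}{5} + \frac{58}{25}.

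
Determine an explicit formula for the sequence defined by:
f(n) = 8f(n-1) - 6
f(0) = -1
First-order linear non-homogeneous.
Homogeneous solution: f_h(n) = A·(8)^n.
Try constant particular solution f_p = K: K = 8K - 6 ⇒ K = \frac{6}{7}.
General: f(n) = A·(8)^n + \frac{6}{7}.
Apply f(0) = -1: A + \frac{6}{7} = -1 ⇒ A = - \frac{13}{7}.
So f(n) = \frac{6}{7} - \frac{13 \cdot 8^{n}}{7}.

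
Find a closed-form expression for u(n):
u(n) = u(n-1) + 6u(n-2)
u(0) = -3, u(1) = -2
Characteristic equation: x² - x - 6 = 0, which factors as (x - (3))(x - (-2)) = 0.
Roots r₁ = 3, r₂ = -2 (distinct).
General solution: u(n) = A·(3)^n + B·(-2)^n.
From u(0) = -3: A + B = -3.
From u(1) = -2: 3A - 2B = -2.
Solving: A = - \frac{8}{5}, B = - \frac{7}{5}.
So u(n) = - \frac{7 \left(-2\right)^{n}}{5} - \frac{8 \cdot 3^{n}}{5}.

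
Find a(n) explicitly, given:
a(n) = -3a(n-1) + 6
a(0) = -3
First-order linear non-homogeneous.
Homogeneous solution: a_h(n) = A·(-3)^n.
Try constant particular solution a_p = K: K = -3K + 6 ⇒ K = \frac{3}{2}.
General: a(n) = A·(-3)^n + \frac{3}{2}.
Apply a(0) = -3: A + \frac{3}{2} = -3 ⇒ A = - \frac{9}{2}.
So a(n) = \frac{3}{2} - \frac{9 \left(-3\right)^{n}}{2}.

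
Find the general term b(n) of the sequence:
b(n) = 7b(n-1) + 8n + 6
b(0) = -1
First-order linear with linear forcing.
Homogeneous solution: b_h(n) = A·(7)^n.
Try particular b_p(n) = pn + q. Substituting:
  pn + q = 7(p(n-1) + q) + 8n + 6.
Matching the n-coefficient: p = 7p + 8 ⇒ p = - \frac{4}{3}.
Matching constants: q = -7p + 7q + 6 ⇒ q = - \frac{23}{9}.
General: b(n) = A·(7)^n - \frac{4 n}{3} - \frac{23}{9}.
Apply b(0) = -1: A - \frac{23}{9} = -1 ⇒ A = \frac{14}{9}.
So b(n) = \frac{14 \cdot 7^{n}}{9} - \frac{4 n}{3} - \frac{23}{9}.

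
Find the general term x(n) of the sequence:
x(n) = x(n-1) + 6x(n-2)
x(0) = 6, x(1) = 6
Characteristic equation: x² - x - 6 = 0, which factors as (x - (3))(x - (-2)) = 0.
Roots r₁ = 3, r₂ = -2 (distinct).
General solution: x(n) = A·(3)^n + B·(-2)^n.
From x(0) = 6: A + B = 6.
From x(1) = 6: 3A - 2B = 6.
Solving: A = \frac{18}{5}, B = \frac{12}{5}.
So x(n) = \frac{12 \left(-2\right)^{n}}{5} + \frac{18 \cdot 3^{n}}{5}.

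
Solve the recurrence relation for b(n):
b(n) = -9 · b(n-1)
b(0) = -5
Pure geometric recurrence with ratio -9.
By induction b(n) = b(0) · (-9)^n = - 5 \left(-9\right)^{n}.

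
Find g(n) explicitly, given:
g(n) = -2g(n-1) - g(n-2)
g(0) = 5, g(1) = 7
Characteristic equation: x² + 2x + 1 = 0, which is (x - (-1))².
Repeated root r = -1.
General solution: g(n) = (A + Bn)·(-1)^n.
From g(0) = 5: A = 5.
From g(1) = 7: (A + B)·(-1) = 7 ⇒ B = -12.
So g(n) = \left(5 - 12 n\right) \cdot (-1)^n.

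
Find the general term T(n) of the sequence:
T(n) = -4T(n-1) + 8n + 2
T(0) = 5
First-order linear with linear forcing.
Homogeneous solution: T_h(n) = A·(-4)^n.
Try particular T_p(n) = pn + q. Substituting:
  pn + q = -4(p(n-1) + q) + 8n + 2.
Matching the n-coefficient: p = -4p + 8 ⇒ p = \frac{8}{5}.
Matching constants: q = 4p - 4q + 2 ⇒ q = \frac{42}{25}.
General: T(n) = A·(-4)^n + \frac{8 n}{5} + \frac{42}{25}.
Apply T(0) = 5: A + \frac{42}{25} = 5 ⇒ A = \frac{83}{25}.
So T(n) = \frac{83 \left(-4\right)^{n}}{25} + \frac{8 n}{5} + \frac{42}{25}.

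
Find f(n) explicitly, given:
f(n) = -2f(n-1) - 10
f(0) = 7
First-order linear non-homogeneous.
Homogeneous solution: f_h(n) = A·(-2)^n.
Try constant particular solution f_p = K: K = -2K - 10 ⇒ K = - \frac{10}{3}.
General: f(n) = A·(-2)^n - \frac{10}{3}.
Apply f(0) = 7: A - \frac{10}{3} = 7 ⇒ A = \frac{31}{3}.
So f(n) = \frac{31 \left(-2\right)^{n}}{3} - \frac{10}{3}.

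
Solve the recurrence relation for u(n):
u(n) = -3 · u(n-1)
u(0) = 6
Pure geometric recurrence with ratio -3.
By induction u(n) = u(0) · (-3)^n = 6 \left(-3\right)^{n}.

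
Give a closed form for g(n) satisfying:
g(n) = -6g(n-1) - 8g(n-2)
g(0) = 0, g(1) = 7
Characteristic equation: x² + 6x + 8 = 0, which factors as (x - (-2))(x - (-4)) = 0.
Roots r₁ = -2, r₂ = -4 (distinct).
General solution: g(n) = A·(-2)^n + B·(-4)^n.
From g(0) = 0: A + B = 0.
From g(1) = 7: -2A - 4B = 7.
Solving: A = \frac{7}{2}, B = - \frac{7}{2}.
So g(n) = \frac{7 \left(-2\right)^{n}}{2} - \frac{7 \left(-4\right)^{n}}{2}.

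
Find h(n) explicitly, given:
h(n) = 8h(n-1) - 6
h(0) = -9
First-order linear non-homogeneous.
Homogeneous solution: h_h(n) = A·(8)^n.
Try constant particular solution h_p = K: K = 8K - 6 ⇒ K = \frac{6}{7}.
General: h(n) = A·(8)^n + \frac{6}{7}.
Apply h(0) = -9: A + \frac{6}{7} = -9 ⇒ A = - \frac{69}{7}.
So h(n) = \frac{6}{7} - \frac{69 \cdot 8^{n}}{7}.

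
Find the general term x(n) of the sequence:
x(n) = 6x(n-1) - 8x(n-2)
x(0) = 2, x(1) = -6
Characteristic equation: x² - 6x + 8 = 0, which factors as (x - (4))(x - (2)) = 0.
Roots r₁ = 4, r₂ = 2 (distinct).
General solution: x(n) = A·(4)^n + B·(2)^n.
From x(0) = 2: A + B = 2.
From x(1) = -6: 4A + 2B = -6.
Solving: A = -5, B = 7.
So x(n) = 7 \cdot 2^{n} - 5 \cdot 4^{n}.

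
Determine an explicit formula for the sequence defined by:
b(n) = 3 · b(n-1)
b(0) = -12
Pure geometric recurrence with ratio 3.
By induction b(n) = b(0) · (3)^n = - 12 \cdot 3^{n}.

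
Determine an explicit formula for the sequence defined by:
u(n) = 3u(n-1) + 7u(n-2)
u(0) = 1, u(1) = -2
Characteristic equation: x² - 3x - 7 = 0.
Discriminant Δ = (3)² + 4·(7) = 37.
Roots r₁,₂ = (3 ± √37)/2, so r₁ = \frac{3}{2} + \frac{\sqrt{37}}{2}, r₂ = \frac{3}{2} - \frac{\sqrt{37}}{2}.
General solution: u(n) = A·r₁^n + B·r₂^n.
From the initial conditions, A + B = 1 and r₁A + r₂B = -2.
Since r₁ - r₂ = √37: A = (-2 - (1)r₂)/√37 = \frac{1}{2} - \frac{7 \sqrt{37}}{74}, and B = 1 - A = \frac{1}{2} + \frac{7 \sqrt{37}}{74}.
So u(n) = \left(\frac{1}{2} - \frac{7 \sqrt{37}}{74}\right)\left(\frac{3}{2} + \frac{\sqrt{37}}{2}\right)^n + \left(\frac{1}{2} + \frac{7 \sqrt{37}}{74}\right)\left(\frac{3}{2} - \frac{\sqrt{37}}{2}\right)^n.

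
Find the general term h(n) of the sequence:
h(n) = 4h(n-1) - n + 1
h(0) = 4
First-order linear with linear forcing.
Homogeneous solution: h_h(n) = A·(4)^n.
Try particular h_p(n) = pn + q. Substituting:
  pn + q = 4(p(n-1) + q) - n + 1.
Matching the n-coefficient: p = 4p - 1 ⇒ p = \frac{1}{3}.
Matching constants: q = -4p + 4q + 1 ⇒ q = \frac{1}{9}.
General: h(n) = A·(4)^n + \frac{n}{3} + \frac{1}{9}.
Apply h(0) = 4: A + \frac{1}{9} = 4 ⇒ A = \frac{35}{9}.
So h(n) = \frac{35 \cdot 4^{n}}{9} + \frac{n}{3} + \frac{1}{9}.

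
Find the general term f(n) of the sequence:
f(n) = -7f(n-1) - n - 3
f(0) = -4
First-order linear with linear forcing.
Homogeneous solution: f_h(n) = A·(-7)^n.
Try particular f_p(n) = pn + q. Substituting:
  pn + q = -7(p(n-1) + q) - n - 3.
Matching the n-coefficient: p = -7p - 1 ⇒ p = - \frac{1}{8}.
Matching constants: q = 7p - 7q - 3 ⇒ q = - \frac{31}{64}.
General: f(n) = A·(-7)^n - \frac{n}{8} - \frac{31}{64}.
Apply f(0) = -4: A - \frac{31}{64} = -4 ⇒ A = - \frac{225}{64}.
So f(n) = - \frac{225 \left(-7\right)^{n}}{64} - \frac{n}{8} - \frac{31}{64}.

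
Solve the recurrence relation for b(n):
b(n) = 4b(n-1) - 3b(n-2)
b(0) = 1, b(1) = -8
Characteristic equation: x² - 4x + 3 = 0, which factors as (x - (3))(x - (1)) = 0.
Roots r₁ = 3, r₂ = 1 (distinct).
General solution: b(n) = A·(3)^n + B·(1)^n.
From b(0) = 1: A + B = 1.
From b(1) = -8: 3A + B = -8.
Solving: A = - \frac{9}{2}, B = \frac{11}{2}.
So b(n) = \frac{11}{2} - \frac{9 \cdot 3^{n}}{2}.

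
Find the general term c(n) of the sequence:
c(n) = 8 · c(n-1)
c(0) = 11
Pure geometric recurrence with ratio 8.
By induction c(n) = c(0) · (8)^n = 11 \cdot 8^{n}.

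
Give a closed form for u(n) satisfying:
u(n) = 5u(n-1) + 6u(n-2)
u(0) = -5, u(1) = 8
Characteristic equation: x² - 5x - 6 = 0, which factors as (x - (-1))(x - (6)) = 0.
Roots r₁ = -1, r₂ = 6 (distinct).
General solution: u(n) = A·(-1)^n + B·(6)^n.
From u(0) = -5: A + B = -5.
From u(1) = 8: -A + 6B = 8.
Solving: A = - \frac{38}{7}, B = \frac{3}{7}.
So u(n) = - \frac{38 \left(-1\right)^{n}}{7} + \frac{3 \cdot 6^{n}}{7}.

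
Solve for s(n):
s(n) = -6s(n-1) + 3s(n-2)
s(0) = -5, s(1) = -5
Characteristic equation: x² + 6x - 3 = 0.
Discriminant Δ = (-6)² + 4·(3) = 48.
Roots r₁,₂ = (-6 ± √48)/2, so r₁ = -3 + 2 \sqrt{3}, r₂ = - 2 \sqrt{3} - 3.
General solution: s(n) = A·r₁^n + B·r₂^n.
From the initial conditions, A + B = -5 and r₁A + r₂B = -5.
Since r₁ - r₂ = √48: A = (-5 - (-5)r₂)/√48 = - \frac{5 \sqrt{3}}{3} - \frac{5}{2}, and B = -5 - A = - \frac{5}{2} + \frac{5 \sqrt{3}}{3}.
So s(n) = \left(- \frac{5 \sqrt{3}}{3} - \frac{5}{2}\right)\left(-3 + 2 \sqrt{3}\right)^n + \left(- \frac{5}{2} + \frac{5 \sqrt{3}}{3}\right)\left(- 2 \sqrt{3} - 3\right)^n.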